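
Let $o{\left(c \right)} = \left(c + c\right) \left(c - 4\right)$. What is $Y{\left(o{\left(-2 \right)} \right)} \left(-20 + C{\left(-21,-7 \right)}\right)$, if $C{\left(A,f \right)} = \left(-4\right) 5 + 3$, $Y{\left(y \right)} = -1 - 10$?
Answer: $407$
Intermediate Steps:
$o{\left(c \right)} = 2 c \left(-4 + c\right)$
$Y{\left(y \right)} = -11$ ($Y{\left(y \right)} = -1 - 10 = -11$)
$C{\left(A,f \right)} = -17$ ($C{\left(A,f \right)} = -20 + 3 = -17$)
$Y{\left(o{\left(-2 \right)} \right)} \left(-20 + C{\left(-21,-7 \right)}\right) = - 11 \left(-20 - 17\right) = \left(-11\right) \left(-37\right) = 407$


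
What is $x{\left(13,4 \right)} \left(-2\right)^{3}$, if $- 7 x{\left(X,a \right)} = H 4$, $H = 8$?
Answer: $\frac{256}{7} \approx 36.571$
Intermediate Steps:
$x{\left(X,a \right)} = - \frac{32}{7}$ ($x{\left(X,a \right)} = - \frac{8 \cdot 4}{7} = \left(- \frac{1}{7}\right) 32 = - \frac{32}{7}$)
$x{\left(13,4 \right)} \left(-2\right)^{3} = - \frac{32 \left(-2\right)^{3}}{7} = \left(- \frac{32}{7}\right) \left(-8\right) = \frac{256}{7}$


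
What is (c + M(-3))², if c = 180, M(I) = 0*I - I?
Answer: 33489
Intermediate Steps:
M(I) = -I (M(I) = 0 - I = -I)
(c + M(-3))² = (180 - 1*(-3))² = (180 + 3)² = 183² = 33489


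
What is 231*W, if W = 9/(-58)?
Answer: -2079/58 ≈ -35.845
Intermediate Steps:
W = -9/58 (W = 9*(-1/58) = -9/58 ≈ -0.15517)
231*W = 231*(-9/58) = -2079/58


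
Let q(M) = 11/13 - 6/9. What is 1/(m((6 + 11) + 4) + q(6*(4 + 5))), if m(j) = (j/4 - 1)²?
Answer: 624/11383 ≈ 0.054819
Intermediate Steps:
q(M) = 7/39 (q(M) = 11*(1/13) - 6*⅑ = 11/13 - ⅔ = 7/39)
m(j) = (-1 + j/4)² (m(j) = (j*(¼) - 1)² = (j/4 - 1)² = (-1 + j/4)²)
1/(m((6 + 11) + 4) + q(6*(4 + 5))) = 1/((-4 + ((6 + 11) + 4))²/16 + 7/39) = 1/((-4 + (17 + 4))²/16 + 7/39) = 1/((-4 + 21)²/16 + 7/39) = 1/((1/16)*17² + 7/39) = 1/((1/16)*289 + 7/39) = 1/(289/16 + 7/39) = 1/(11383/624) = 624/11383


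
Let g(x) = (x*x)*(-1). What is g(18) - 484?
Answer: -808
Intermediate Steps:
g(x) = -x**2 (g(x) = x**2*(-1) = -x**2)
g(18) - 484 = -1*18**2 - 484 = -1*324 - 484 = -324 - 484 = -808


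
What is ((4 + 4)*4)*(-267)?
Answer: -8544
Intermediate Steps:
((4 + 4)*4)*(-267) = (8*4)*(-267) = 32*(-267) = -8544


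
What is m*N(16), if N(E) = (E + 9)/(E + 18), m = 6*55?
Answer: 4125/17 ≈ 242.65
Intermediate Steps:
m = 330
N(E) = (9 + E)/(18 + E)
m*N(16) = 330*((9 + 16)/(18 + 16)) = 330*(25/34) = 4125/17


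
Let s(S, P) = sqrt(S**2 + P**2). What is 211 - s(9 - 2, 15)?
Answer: 211 - sqrt(274) ≈ 194.45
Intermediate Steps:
s(S, P) = sqrt(P**2 + S**2)
211 - s(9 - 2, 15) = 211 - sqrt(15**2 + (9 - 2)**2) = 211 - sqrt(225 + 7**2) = 211 - sqrt(225 + 49) = 211 - sqrt(274)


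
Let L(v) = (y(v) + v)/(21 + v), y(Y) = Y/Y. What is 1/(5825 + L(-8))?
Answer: 13/75718 ≈ 0.00017169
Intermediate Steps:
y(Y) = 1
L(v) = (1 + v)/(21 + v)
1/(5825 + L(-8)) = 1/(5825 + (1 - 8)/(21 - 8)) = 1/(5825 - 7/13) = 1/(75718/13) = 13/75718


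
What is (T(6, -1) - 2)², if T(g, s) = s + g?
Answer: 9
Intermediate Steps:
T(g, s) = g + s
(T(6, -1) - 2)² = ((6 - 1) - 2)² = (5 - 2)² = 3² = 9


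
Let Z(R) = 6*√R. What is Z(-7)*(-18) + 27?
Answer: 27 - 108*I*√7 ≈ 27.0 - 285.74*I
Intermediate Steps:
Z(-7)*(-18) + 27 = (6*√(-7))*(-18) + 27 = (6*(I*√7))*(-18) + 27 = (6*I*√7)*(-18) + 27 = -108*I*√7 + 27 = 27 - 108*I*√7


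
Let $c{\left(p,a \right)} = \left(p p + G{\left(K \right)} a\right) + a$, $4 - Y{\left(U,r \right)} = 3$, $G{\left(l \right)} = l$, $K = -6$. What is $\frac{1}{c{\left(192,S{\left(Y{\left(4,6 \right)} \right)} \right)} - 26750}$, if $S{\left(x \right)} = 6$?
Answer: $\frac{1}{10084} \approx 9.9167 \cdot 10^{-5}$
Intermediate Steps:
$Y{\left(U,r \right)} = 1$ ($Y{\left(U,r \right)} = 4 - 3 = 1$)
$c{\left(p,a \right)} = p^{2} - 5 a$ ($c{\left(p,a \right)} = \left(p p - 6 a\right) + a = \left(p^{2} - 6 a\right) + a = p^{2} - 5 a$)
$\frac{1}{c{\left(192,S{\left(Y{\left(4,6 \right)} \right)} \right)} - 26750} = \frac{1}{\left(192^{2} - 30\right) - 26750} = \frac{1}{\left(36864 - 30\right) - 26750} = \frac{1}{36834 - 26750} = \frac{1}{10084}$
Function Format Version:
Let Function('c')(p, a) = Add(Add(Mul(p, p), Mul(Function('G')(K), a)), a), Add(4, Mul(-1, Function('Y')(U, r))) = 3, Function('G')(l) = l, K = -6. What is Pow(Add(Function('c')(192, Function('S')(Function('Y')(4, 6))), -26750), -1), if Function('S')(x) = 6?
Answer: Rational(1, 10084) ≈ 9.9167e-5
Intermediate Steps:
Function('Y')(U, r) = 1 (Function('Y')(U, r) = Add(4, Mul(-1, 3)) = Add(4, -3) = 1)
Function('c')(p, a) = Add(Pow(p, 2), Mul(-5, a)) (Function('c')(p, a) = Add(Add(Mul(p, p), Mul(-6, a)), a) = Add(Add(Pow(p, 2), Mul(-6, a)), a) = Add(Pow(p, 2), Mul(-5, a)))
Pow(Add(Function('c')(192, Function('S')(Function('Y')(4, 6))), -26750), -1) = Pow(Add(Add(Pow(192, 2), Mul(-5, 6)), -26750), -1) = Pow(Add(Add(36864, -30), -26750), -1) = Pow(Add(36834, -26750), -1) = Pow(10084, -1) = Rational(1, 10084)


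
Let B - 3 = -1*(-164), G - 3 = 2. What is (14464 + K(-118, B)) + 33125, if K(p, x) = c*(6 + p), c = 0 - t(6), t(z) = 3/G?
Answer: 238281/5 ≈ 47656.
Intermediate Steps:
G = 5 (G = 3 + 2 = 5)
t(z) = ⅗ (t(z) = 3/5 = 3*(⅕) = ⅗)
B = 167 (B = 3 - 1*(-164) = 3 + 164 = 167)
c = -⅗ (c = 0 - 1*⅗ = 0 - ⅗ = -⅗ ≈ -0.60000)
K(p, x) = -18/5 - 3*p/5 (K(p, x) = -3*(6 + p)/5 = -18/5 - 3*p/5)
(14464 + K(-118, B)) + 33125 = (14464 + (-18/5 - ⅗*(-118))) + 33125 = (14464 + (-18/5 + 354/5)) + 33125 = (14464 + 336/5) + 33125 = 72656/5 + 33125 = 238281/5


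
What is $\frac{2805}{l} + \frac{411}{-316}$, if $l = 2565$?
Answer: $- \frac{11189}{54036} \approx -0.20707$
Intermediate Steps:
$\frac{2805}{l} + \frac{411}{-316} = \frac{2805}{2565} + \frac{411}{-316} = 2805 \cdot \frac{1}{2565} + 411 \left(- \frac{1}{316}\right) = \frac{187}{171} - \frac{411}{316} = - \frac{11189}{54036}$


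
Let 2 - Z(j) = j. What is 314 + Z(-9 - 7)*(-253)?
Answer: -4240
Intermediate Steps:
Z(j) = 2 - j
314 + Z(-9 - 7)*(-253) = 314 + (2 - (-9 - 7))*(-253) = 314 + (2 - 1*(-16))*(-253) = 314 + (2 + 16)*(-253) = 314 + 18*(-253) = 314 - 4554 = -4240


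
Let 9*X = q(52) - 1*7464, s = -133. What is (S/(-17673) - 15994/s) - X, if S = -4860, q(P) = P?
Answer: 6657249262/7051527 ≈ 944.09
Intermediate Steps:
X = -7412/9 (X = (52 - 1*7464)/9 = (52 - 7464)/9 = (⅑)*(-7412) = -7412/9 ≈ -823.56)
(S/(-17673) - 15994/s) - X = (-4860/(-17673) - 15994/(-133)) - 1*(-7412/9) = (-4860*(-1/17673) - 15994*(-1/133)) + 7412/9 = (1620/5891 + 15994/133) + 7412/9 = 94436114/783503 + 7412/9 = 6657249262/7051527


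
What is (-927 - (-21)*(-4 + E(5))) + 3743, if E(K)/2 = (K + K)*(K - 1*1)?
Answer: 4412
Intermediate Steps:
E(K) = 4*K*(-1 + K) (E(K) = 2*((K + K)*(K - 1*1)) = 2*((2*K)*(K - 1)) = 2*((2*K)*(-1 + K)) = 2*(2*K*(-1 + K)) = 4*K*(-1 + K))
(-927 - (-21)*(-4 + E(5))) + 3743 = (-927 - (-21)*(-4 + 4*5*(-1 + 5))) + 3743 = (-927 - (-21)*(-4 + 4*5*4)) + 3743 = (-927 - (-21)*(-4 + 80)) + 3743 = (-927 - (-21)*76) + 3743 = (-927 - 1*(-1596)) + 3743 = (-927 + 1596) + 3743 = 669 + 3743 = 4412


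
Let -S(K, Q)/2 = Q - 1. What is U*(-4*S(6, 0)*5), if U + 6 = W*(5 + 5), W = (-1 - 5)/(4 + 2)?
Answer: 640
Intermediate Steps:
S(K, Q) = 2 - 2*Q (S(K, Q) = -2*(Q - 1) = -2*(-1 + Q) = 2 - 2*Q)
W = -1 (W = -6/6 = -6*⅙ = -1)
U = -16 (U = -6 - (5 + 5) = -6 - 1*10 = -6 - 10 = -16)
U*(-4*S(6, 0)*5) = -16*(-4*(2 - 2*0))*5 = -16*(-4*(2 + 0))*5 = -16*(-4*2)*5 = -(-128)*5 = -16*(-40) = 640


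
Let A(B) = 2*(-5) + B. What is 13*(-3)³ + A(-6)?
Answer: -367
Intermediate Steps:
A(B) = -10 + B
13*(-3)³ + A(-6) = 13*(-3)³ + (-10 - 6) = 13*(-27) - 16 = -351 - 16 = -367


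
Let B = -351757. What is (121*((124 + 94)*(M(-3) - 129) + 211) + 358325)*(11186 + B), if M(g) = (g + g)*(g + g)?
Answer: 704742889158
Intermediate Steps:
M(g) = 4*g² (M(g) = (2*g)*(2*g) = 4*g²)
(121*((124 + 94)*(M(-3) - 129) + 211) + 358325)*(11186 + B) = (121*((124 + 94)*(4*(-3)² - 129) + 211) + 358325)*(11186 - 351757) = (121*(218*(4*9 - 129) + 211) + 358325)*(-340571) = (121*(218*(36 - 129) + 211) + 358325)*(-340571) = (121*(218*(-93) + 211) + 358325)*(-340571) = (121*(-20274 + 211) + 358325)*(-340571) = (121*(-20063) + 358325)*(-340571) = (-2427623 + 358325)*(-340571) = -2069298*(-340571) = 704742889158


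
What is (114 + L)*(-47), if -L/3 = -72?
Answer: -15510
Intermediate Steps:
L = 216 (L = -3*(-72) = 216)
(114 + L)*(-47) = (114 + 216)*(-47) = 330*(-47) = -15510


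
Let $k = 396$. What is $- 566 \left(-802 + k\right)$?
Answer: $229796$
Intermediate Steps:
$- 566 \left(-802 + k\right) = - 566 \left(-802 + 396\right) = \left(-566\right) \left(-406\right) = 229796$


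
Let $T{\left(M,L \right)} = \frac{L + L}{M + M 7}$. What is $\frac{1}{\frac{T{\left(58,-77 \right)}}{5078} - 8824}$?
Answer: $- \frac{1178096}{10395519181} \approx -0.00011333$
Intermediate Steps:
$T{\left(M,L \right)} = \frac{L}{4 M}$ ($T{\left(M,L \right)} = \frac{2 L}{M + 7 M} = \frac{2 L}{8 M} = 2 L \frac{1}{8 M} = \frac{L}{4 M}$)
$\frac{1}{\frac{T{\left(58,-77 \right)}}{5078} - 8824} = \frac{1}{\frac{\frac{1}{4} \left(-77\right) \frac{1}{58}}{5078} - 8824} = \frac{1}{\frac{1}{4} \left(-77\right) \frac{1}{58} \cdot \frac{1}{5078} - 8824} = \frac{1}{\left(- \frac{77}{232}\right) \frac{1}{5078} - 8824} = \frac{1}{- \frac{77}{1178096} - 8824} = \frac{1}{- \frac{10395519181}{1178096}} = - \frac{1178096}{10395519181}$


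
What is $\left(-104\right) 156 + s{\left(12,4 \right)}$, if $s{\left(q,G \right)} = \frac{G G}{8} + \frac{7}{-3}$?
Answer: $- \frac{48673}{3} \approx -16224.0$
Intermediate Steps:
$s{\left(q,G \right)} = - \frac{7}{3} + \frac{G^{2}}{8}$ ($s{\left(q,G \right)} = G^{2} \cdot \frac{1}{8} + 7 \left(- \frac{1}{3}\right) = \frac{G^{2}}{8} - \frac{7}{3} = - \frac{7}{3} + \frac{G^{2}}{8}$)
$\left(-104\right) 156 + s{\left(12,4 \right)} = \left(-104\right) 156 - \left(\frac{7}{3} - \frac{4^{2}}{8}\right) = -16224 + \left(- \frac{7}{3} + \frac{1}{8} \cdot 16\right) = -16224 + \left(- \frac{7}{3} + 2\right) = -16224 - \frac{1}{3} = - \frac{48673}{3}$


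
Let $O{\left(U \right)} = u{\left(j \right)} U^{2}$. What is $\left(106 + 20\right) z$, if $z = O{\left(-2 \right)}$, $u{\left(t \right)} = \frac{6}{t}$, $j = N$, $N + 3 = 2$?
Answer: $-3024$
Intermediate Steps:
$N = -1$ ($N = -3 + 2 = -1$)
$j = -1$
$O{\left(U \right)} = - 6 U^{2}$ ($O{\left(U \right)} = \frac{6}{-1} U^{2} = 6 \left(-1\right) U^{2} = - 6 U^{2}$)
$z = -24$ ($z = - 6 \left(-2\right)^{2} = \left(-6\right) 4 = -24$)
$\left(106 + 20\right) z = \left(106 + 20\right) \left(-24\right) = 126 \left(-24\right) = -3024$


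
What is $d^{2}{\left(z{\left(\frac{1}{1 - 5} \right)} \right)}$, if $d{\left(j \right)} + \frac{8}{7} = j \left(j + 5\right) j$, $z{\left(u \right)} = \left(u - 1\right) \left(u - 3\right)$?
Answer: $\frac{18110190938449}{822083584} \approx 22030.0$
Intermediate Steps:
$z{\left(u \right)} = \left(-1 + u\right) \left(-3 + u\right)$
$d{\left(j \right)} = - \frac{8}{7} + j^{2} \left(5 + j\right)$ ($d{\left(j \right)} = - \frac{8}{7} + j \left(j + 5\right) j = - \frac{8}{7} + j \left(5 + j\right) j = - \frac{8}{7} + j^{2} \left(5 + j\right)$)
$d^{2}{\left(z{\left(\frac{1}{1 - 5} \right)} \right)} = \left(- \frac{8}{7} + \left(3 + \left(\frac{1}{1 - 5}\right)^{2} - \frac{4}{1 - 5}\right)^{3} + 5 \left(3 + \left(\frac{1}{1 - 5}\right)^{2} - \frac{4}{1 - 5}\right)^{2}\right)^{2} = \left(- \frac{8}{7} + \left(3 + \left(\frac{1}{-4}\right)^{2} - \frac{4}{-4}\right)^{3} + 5 \left(3 + \left(\frac{1}{-4}\right)^{2} - \frac{4}{-4}\right)^{2}\right)^{2} = \left(- \frac{8}{7} + \left(3 + \left(- \frac{1}{4}\right)^{2} - -1\right)^{3} + 5 \left(3 + \left(- \frac{1}{4}\right)^{2} - -1\right)^{2}\right)^{2} = \left(- \frac{8}{7} + \left(3 + \frac{1}{16} + 1\right)^{3} + 5 \left(3 + \frac{1}{16} + 1\right)^{2}\right)^{2} = \left(- \frac{8}{7} + \left(\frac{65}{16}\right)^{3} + 5 \left(\frac{65}{16}\right)^{2}\right)^{2} = \left(- \frac{8}{7} + \frac{274625}{4096} + 5 \cdot \frac{4225}{256}\right)^{2} = \left(- \frac{8}{7} + \frac{274625}{4096} + \frac{21125}{256}\right)^{2} = \left(\frac{4255607}{28672}\right)^{2} = \frac{18110190938449}{822083584}$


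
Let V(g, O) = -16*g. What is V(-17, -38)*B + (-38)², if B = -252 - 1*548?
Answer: -216156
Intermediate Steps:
B = -800 (B = -252 - 548 = -800)
V(-17, -38)*B + (-38)² = -16*(-17)*(-800) + (-38)² = 272*(-800) + 1444 = -217600 + 1444 = -216156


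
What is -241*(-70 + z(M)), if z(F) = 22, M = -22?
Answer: 11568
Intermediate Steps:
-241*(-70 + z(M)) = -241*(-70 + 22) = -241*(-48) = 11568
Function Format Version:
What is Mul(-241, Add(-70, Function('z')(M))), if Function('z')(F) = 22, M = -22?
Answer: 11568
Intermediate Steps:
Mul(-241, Add(-70, Function('z')(M))) = Mul(-241, Add(-70, 22)) = Mul(-241, -48) = 11568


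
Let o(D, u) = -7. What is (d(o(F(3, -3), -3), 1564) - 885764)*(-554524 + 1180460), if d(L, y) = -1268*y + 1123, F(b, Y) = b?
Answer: -1795054879248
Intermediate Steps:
d(L, y) = 1123 - 1268*y
(d(o(F(3, -3), -3), 1564) - 885764)*(-554524 + 1180460) = ((1123 - 1268*1564) - 885764)*(-554524 + 1180460) = ((1123 - 1983152) - 885764)*625936 = (-1982029 - 885764)*625936 = -2867793*625936 = -1795054879248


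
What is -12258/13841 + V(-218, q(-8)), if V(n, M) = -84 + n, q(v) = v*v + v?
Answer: -4192240/13841 ≈ -302.89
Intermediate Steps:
q(v) = v + v² (q(v) = v² + v = v + v²)
-12258/13841 + V(-218, q(-8)) = -12258/13841 + (-84 - 218) = -12258*1/13841 - 302 = -12258/13841 - 302 = -4192240/13841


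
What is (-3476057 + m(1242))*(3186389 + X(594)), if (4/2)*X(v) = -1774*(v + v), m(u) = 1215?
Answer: -7410562718986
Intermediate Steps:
X(v) = -1774*v (X(v) = (-1774*(v + v))/2 = (-3548*v)/2 = -1774*v)
(-3476057 + m(1242))*(3186389 + X(594)) = (-3476057 + 1215)*(3186389 - 1774*594) = -3474842*(3186389 - 1053756) = -3474842*2132633 = -7410562718986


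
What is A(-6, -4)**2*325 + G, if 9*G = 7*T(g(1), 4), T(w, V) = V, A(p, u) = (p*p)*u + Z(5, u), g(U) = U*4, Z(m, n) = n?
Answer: 64069228/9 ≈ 7.1188e+6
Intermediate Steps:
g(U) = 4*U
A(p, u) = u + u*p**2 (A(p, u) = (p*p)*u + u = p**2*u + u = u*p**2 + u = u + u*p**2)
G = 28/9 (G = (7*4)/9 = (1/9)*28 = 28/9 ≈ 3.1111)
A(-6, -4)**2*325 + G = (-4*(1 + (-6)**2))**2*325 + 28/9 = (-4*(1 + 36))**2*325 + 28/9 = (-4*37)**2*325 + 28/9 = (-148)**2*325 + 28/9 = 21904*325 + 28/9 = 7118800 + 28/9 = 64069228/9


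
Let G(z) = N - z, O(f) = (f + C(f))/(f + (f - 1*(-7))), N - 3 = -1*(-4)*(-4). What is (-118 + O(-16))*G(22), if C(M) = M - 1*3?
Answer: 4081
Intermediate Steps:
C(M) = -3 + M (C(M) = M - 3 = -3 + M)
N = -13 (N = 3 - 1*(-4)*(-4) = 3 + 4*(-4) = 3 - 16 = -13)
O(f) = (-3 + 2*f)/(7 + 2*f) (O(f) = (f + (-3 + f))/(f + (f - 1*(-7))) = (-3 + 2*f)/(f + (f + 7)) = (-3 + 2*f)/(f + (7 + f)) = (-3 + 2*f)/(7 + 2*f))
G(z) = -13 - z
(-118 + O(-16))*G(22) = (-118 + (-3 + 2*(-16))/(7 + 2*(-16)))*(-13 - 1*22) = (-118 + (-3 - 32)/(7 - 32))*(-13 - 22) = (-118 - 35/(-25))*(-35) = (-118 - 1/25*(-35))*(-35) = (-118 + 7/5)*(-35) = -583/5*(-35) = 4081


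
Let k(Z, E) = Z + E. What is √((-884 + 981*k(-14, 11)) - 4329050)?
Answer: I*√4332877 ≈ 2081.6*I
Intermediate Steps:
k(Z, E) = E + Z
√((-884 + 981*k(-14, 11)) - 4329050) = √((-884 + 981*(11 - 14)) - 4329050) = √((-884 + 981*(-3)) - 4329050) = √((-884 - 2943) - 4329050) = √(-3827 - 4329050) = √(-4332877) = I*√4332877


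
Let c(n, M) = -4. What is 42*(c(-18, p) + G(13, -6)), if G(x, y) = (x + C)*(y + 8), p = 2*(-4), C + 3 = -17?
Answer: -756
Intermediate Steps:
C = -20 (C = -3 - 17 = -20)
p = -8
G(x, y) = (-20 + x)*(8 + y) (G(x, y) = (x - 20)*(y + 8) = (-20 + x)*(8 + y))
42*(c(-18, p) + G(13, -6)) = 42*(-4 + (-160 - 20*(-6) + 8*13 + 13*(-6))) = 42*(-4 + (-160 + 120 + 104 - 78)) = 42*(-4 - 14) = 42*(-18) = -756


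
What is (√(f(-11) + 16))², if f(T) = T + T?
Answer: -6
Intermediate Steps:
f(T) = 2*T
(√(f(-11) + 16))² = (√(2*(-11) + 16))² = (√(-22 + 16))² = (√(-6))² = (I*√6)² = -6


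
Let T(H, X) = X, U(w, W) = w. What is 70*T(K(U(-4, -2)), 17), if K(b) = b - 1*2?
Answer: 1190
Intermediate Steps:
K(b) = -2 + b (K(b) = b - 2 = -2 + b)
70*T(K(U(-4, -2)), 17) = 70*17 = 1190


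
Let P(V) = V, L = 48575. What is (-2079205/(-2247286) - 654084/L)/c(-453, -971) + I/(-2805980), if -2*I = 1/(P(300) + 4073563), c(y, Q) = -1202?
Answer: 1564832755242156730981771/149991488286745165202342600 ≈ 0.010433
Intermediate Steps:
I = -1/8147726 (I = -1/(2*(300 + 4073563)) = -½/4073863 = -½*1/4073863 = -1/8147726 ≈ -1.2273e-7)
(-2079205/(-2247286) - 654084/L)/c(-453, -971) + I/(-2805980) = (-2079205/(-2247286) - 654084/48575)/(-1202) - 1/8147726/(-2805980) = (-2079205*(-1/2247286) - 654084*1/48575)*(-1/1202) - 1/8147726*(-1/2805980) = (2079205/2247286 - 654084/48575)*(-1/1202) + 1/22862356201480 = -1368916433149/109161917450*(-1/1202) + 1/22862356201480 = 1368916433149/131212624774900 + 1/22862356201480 = 1564832755242156730981771/149991488286745165202342600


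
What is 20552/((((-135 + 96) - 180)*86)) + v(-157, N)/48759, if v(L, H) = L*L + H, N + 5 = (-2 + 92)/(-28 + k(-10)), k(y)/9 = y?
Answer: -1763327221/3010071853 ≈ -0.58581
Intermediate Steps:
k(y) = 9*y
N = -340/59 (N = -5 + (-2 + 92)/(-28 + 9*(-10)) = -5 + 90/(-28 - 90) = -5 + 90/(-118) = -5 + 90*(-1/118) = -5 - 45/59 = -340/59 ≈ -5.7627)
v(L, H) = H + L² (v(L, H) = L² + H = H + L²)
20552/((((-135 + 96) - 180)*86)) + v(-157, N)/48759 = 20552/((((-135 + 96) - 180)*86)) + (-340/59 + (-157)²)/48759 = 20552/(((-39 - 180)*86)) + (-340/59 + 24649)*(1/48759) = 20552/((-219*86)) + (1453951/59)*(1/48759) = 20552/(-18834) + 1453951/2876781 = 20552*(-1/18834) + 1453951/2876781 = -10276/9417 + 1453951/2876781 = -1763327221/3010071853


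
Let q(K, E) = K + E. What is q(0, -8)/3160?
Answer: -1/395 ≈ -0.0025316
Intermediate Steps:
q(K, E) = E + K
q(0, -8)/3160 = (-8 + 0)/3160 = -8*1/3160 = -1/395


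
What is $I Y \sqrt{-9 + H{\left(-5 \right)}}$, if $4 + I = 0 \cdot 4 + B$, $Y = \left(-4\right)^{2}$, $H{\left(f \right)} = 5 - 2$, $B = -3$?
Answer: $- 112 i \sqrt{6} \approx - 274.34 i$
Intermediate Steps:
$H{\left(f \right)} = 3$
$Y = 16$
$I = -7$ ($I = -4 + \left(0 \cdot 4 - 3\right) = -4 + \left(0 - 3\right) = -4 - 3 = -7$)
$I Y \sqrt{-9 + H{\left(-5 \right)}} = \left(-7\right) 16 \sqrt{-9 + 3} = - 112 \sqrt{-6} = - 112 i \sqrt{6}$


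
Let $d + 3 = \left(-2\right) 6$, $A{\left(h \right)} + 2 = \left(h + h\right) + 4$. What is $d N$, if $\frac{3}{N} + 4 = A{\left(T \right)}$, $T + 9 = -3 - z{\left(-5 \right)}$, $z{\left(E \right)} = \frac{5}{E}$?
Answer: $\frac{15}{8} \approx 1.875$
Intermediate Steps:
$T = -11$ ($T = -9 - \left(3 + \frac{5}{-5}\right) = -9 - \left(3 + 5 \left(- \frac{1}{5}\right)\right) = -9 - 2 = -11$)
$A{\left(h \right)} = 2 + 2 h$ ($A{\left(h \right)} = -2 + \left(\left(h + h\right) + 4\right) = -2 + \left(2 h + 4\right) = -2 + \left(4 + 2 h\right) = 2 + 2 h$)
$N = - \frac{1}{8}$ ($N = \frac{3}{-4 + \left(2 + 2 \left(-11\right)\right)} = \frac{3}{-4 + \left(2 - 22\right)} = \frac{3}{-4 - 20} = \frac{3}{-24} = 3 \left(- \frac{1}{24}\right) = - \frac{1}{8} \approx -0.125$)
$d = -15$ ($d = -3 - 12 = -15$)
$d N = \left(-15\right) \left(- \frac{1}{8}\right) = \frac{15}{8}$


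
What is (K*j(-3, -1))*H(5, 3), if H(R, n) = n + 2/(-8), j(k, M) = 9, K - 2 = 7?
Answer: 891/4 ≈ 222.75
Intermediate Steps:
K = 9 (K = 2 + 7 = 9)
H(R, n) = -¼ + n (H(R, n) = n + 2*(-⅛) = n - ¼ = -¼ + n)
(K*j(-3, -1))*H(5, 3) = (9*9)*(-¼ + 3) = 81*(11/4) = 891/4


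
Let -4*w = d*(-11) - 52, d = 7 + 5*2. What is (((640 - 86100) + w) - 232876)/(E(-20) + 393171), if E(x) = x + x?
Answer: -1273105/1572524 ≈ -0.80959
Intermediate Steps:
d = 17 (d = 7 + 10 = 17)
w = 239/4 (w = -(17*(-11) - 52)/4 = -(-187 - 52)/4 = -¼*(-239) = 239/4 ≈ 59.750)
E(x) = 2*x
(((640 - 86100) + w) - 232876)/(E(-20) + 393171) = (((640 - 86100) + 239/4) - 232876)/(2*(-20) + 393171) = ((-85460 + 239/4) - 232876)/(-40 + 393171) = (-341601/4 - 232876)/393131 = -1273105/4*1/393131 = -1273105/1572524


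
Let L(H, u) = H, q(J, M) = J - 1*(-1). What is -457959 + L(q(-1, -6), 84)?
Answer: -457959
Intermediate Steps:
q(J, M) = 1 + J (q(J, M) = J + 1 = 1 + J)
-457959 + L(q(-1, -6), 84) = -457959 + (1 - 1) = -457959 + 0 = -457959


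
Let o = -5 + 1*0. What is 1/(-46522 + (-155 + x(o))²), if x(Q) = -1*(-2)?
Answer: -1/23113 ≈ -4.3266e-5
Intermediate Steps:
o = -5 (o = -5 + 0 = -5)
x(Q) = 2
1/(-46522 + (-155 + x(o))²) = 1/(-46522 + (-155 + 2)²) = 1/(-46522 + (-153)²) = 1/(-46522 + 23409) = 1/(-23113) = -1/23113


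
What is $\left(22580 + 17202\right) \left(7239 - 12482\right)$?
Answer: $-208577026$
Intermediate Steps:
$\left(22580 + 17202\right) \left(7239 - 12482\right) = 39782 \left(-5243\right) = -208577026$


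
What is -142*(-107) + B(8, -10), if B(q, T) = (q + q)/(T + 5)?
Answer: 75954/5 ≈ 15191.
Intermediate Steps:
B(q, T) = 2*q/(5 + T) (B(q, T) = (2*q)/(5 + T) = 2*q/(5 + T))
-142*(-107) + B(8, -10) = -142*(-107) + 2*8/(5 - 10) = 15194 + 2*8/(-5) = 15194 + 2*8*(-⅕) = 15194 - 16/5 = 75954/5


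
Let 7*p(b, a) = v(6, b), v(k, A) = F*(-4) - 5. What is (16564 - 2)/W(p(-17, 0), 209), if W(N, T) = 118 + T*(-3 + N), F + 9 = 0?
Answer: 57967/1458 ≈ 39.758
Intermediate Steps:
F = -9 (F = -9 + 0 = -9)
v(k, A) = 31 (v(k, A) = -9*(-4) - 5 = 36 - 5 = 31)
p(b, a) = 31/7 (p(b, a) = (1/7)*31 = 31/7)
(16564 - 2)/W(p(-17, 0), 209) = (16564 - 2)/(118 - 3*209 + (31/7)*209) = 16562/(118 - 627 + 6479/7) = 16562/(2916/7) = 16562*(7/2916) = 57967/1458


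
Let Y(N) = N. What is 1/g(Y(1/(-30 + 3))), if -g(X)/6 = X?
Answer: 9/2 ≈ 4.5000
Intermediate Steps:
g(X) = -6*X
1/g(Y(1/(-30 + 3))) = 1/(-6/(-30 + 3)) = 1/(-6/(-27)) = 1/(-6*(-1/27)) = 1/(2/9) = 9/2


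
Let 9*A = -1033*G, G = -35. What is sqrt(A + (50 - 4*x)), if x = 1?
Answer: sqrt(36569)/3 ≈ 63.743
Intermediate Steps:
A = 36155/9 (A = (-1033*(-35))/9 = (1/9)*36155 = 36155/9 ≈ 4017.2)
sqrt(A + (50 - 4*x)) = sqrt(36155/9 + (50 - 4*1)) = sqrt(36155/9 + (50 - 4)) = sqrt(36155/9 + 46) = sqrt(36569/9) = sqrt(36569)/3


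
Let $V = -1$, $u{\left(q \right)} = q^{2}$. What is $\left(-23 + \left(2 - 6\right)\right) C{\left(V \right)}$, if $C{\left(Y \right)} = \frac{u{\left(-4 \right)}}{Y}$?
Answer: $432$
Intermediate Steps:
$C{\left(Y \right)} = \frac{16}{Y}$ ($C{\left(Y \right)} = \frac{\left(-4\right)^{2}}{Y} = \frac{16}{Y}$)
$\left(-23 + \left(2 - 6\right)\right) C{\left(V \right)} = \left(-23 + \left(2 - 6\right)\right) \frac{16}{-1} = \left(-23 + \left(2 - 6\right)\right) 16 \left(-1\right) = \left(-23 - 4\right) \left(-16\right) = \left(-27\right) \left(-16\right) = 432$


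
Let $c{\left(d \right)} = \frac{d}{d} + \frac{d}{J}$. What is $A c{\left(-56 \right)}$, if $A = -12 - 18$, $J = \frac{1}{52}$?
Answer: $87330$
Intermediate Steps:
$J = \frac{1}{52} \approx 0.019231$
$A = -30$
$c{\left(d \right)} = 1 + 52 d$ ($c{\left(d \right)} = \frac{d}{d} + d \frac{1}{\frac{1}{52}} = 1 + d 52 = 1 + 52 d$)
$A c{\left(-56 \right)} = - 30 \left(1 + 52 \left(-56\right)\right) = - 30 \left(1 - 2912\right) = \left(-30\right) \left(-2911\right) = 87330$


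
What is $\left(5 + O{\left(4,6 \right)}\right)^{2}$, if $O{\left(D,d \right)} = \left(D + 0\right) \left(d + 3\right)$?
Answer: $1681$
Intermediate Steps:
$O{\left(D,d \right)} = D \left(3 + d\right)$
$\left(5 + O{\left(4,6 \right)}\right)^{2} = \left(5 + 4 \left(3 + 6\right)\right)^{2} = \left(5 + 4 \cdot 9\right)^{2} = \left(5 + 36\right)^{2} = 41^{2} = 1681$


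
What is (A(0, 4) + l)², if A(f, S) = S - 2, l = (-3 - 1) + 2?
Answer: 0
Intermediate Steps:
l = -2 (l = -4 + 2 = -2)
A(f, S) = -2 + S
(A(0, 4) + l)² = ((-2 + 4) - 2)² = (2 - 2)² = 0² = 0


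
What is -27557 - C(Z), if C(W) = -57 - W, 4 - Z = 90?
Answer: -27586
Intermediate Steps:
Z = -86 (Z = 4 - 1*90 = 4 - 90 = -86)
-27557 - C(Z) = -27557 - (-57 - 1*(-86)) = -27557 - (-57 + 86) = -27557 - 1*29 = -27557 - 29 = -27586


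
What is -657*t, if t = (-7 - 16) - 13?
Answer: 23652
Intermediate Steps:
t = -36 (t = -23 - 13 = -36)
-657*t = -657*(-36) = 23652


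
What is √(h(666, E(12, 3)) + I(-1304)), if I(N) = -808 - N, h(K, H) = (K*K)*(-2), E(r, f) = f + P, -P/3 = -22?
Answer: 38*I*√614 ≈ 941.6*I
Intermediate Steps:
P = 66 (P = -3*(-22) = 66)
E(r, f) = 66 + f (E(r, f) = f + 66 = 66 + f)
h(K, H) = -2*K² (h(K, H) = K²*(-2) = -2*K²)
√(h(666, E(12, 3)) + I(-1304)) = √(-2*666² + (-808 - 1*(-1304))) = √(-2*443556 + (-808 + 1304)) = √(-887112 + 496) = √(-886616) = 38*I*√614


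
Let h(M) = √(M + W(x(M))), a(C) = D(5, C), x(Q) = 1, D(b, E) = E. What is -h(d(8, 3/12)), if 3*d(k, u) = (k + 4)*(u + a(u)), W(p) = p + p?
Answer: -2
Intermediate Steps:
a(C) = C
W(p) = 2*p
d(k, u) = 2*u*(4 + k)/3 (d(k, u) = ((k + 4)*(u + u))/3 = ((4 + k)*(2*u))/3 = (2*u*(4 + k))/3 = 2*u*(4 + k)/3)
h(M) = √(2 + M) (h(M) = √(M + 2*1) = √(M + 2) = √(2 + M))
-h(d(8, 3/12)) = -√(2 + 2*(3/12)*(4 + 8)/3) = -√(2 + (⅔)*(3*(1/12))*12) = -√(2 + (⅔)*(¼)*12) = -√(2 + 2) = -√4 = -1*2 = -2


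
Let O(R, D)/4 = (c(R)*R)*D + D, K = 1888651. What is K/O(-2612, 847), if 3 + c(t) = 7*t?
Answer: 1888651/161830005260 ≈ 1.1671e-5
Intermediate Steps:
c(t) = -3 + 7*t
O(R, D) = 4*D + 4*D*R*(-3 + 7*R) (O(R, D) = 4*(((-3 + 7*R)*R)*D + D) = 4*((R*(-3 + 7*R))*D + D) = 4*(D*R*(-3 + 7*R) + D) = 4*(D + D*R*(-3 + 7*R)) = 4*D + 4*D*R*(-3 + 7*R))
K/O(-2612, 847) = 1888651/((4*847*(1 - 2612*(-3 + 7*(-2612))))) = 1888651/((4*847*(1 - 2612*(-3 - 18284)))) = 1888651/((4*847*(1 - 2612*(-18287)))) = 1888651/((4*847*(1 + 47765644))) = 1888651/((4*847*47765645)) = 1888651/161830005260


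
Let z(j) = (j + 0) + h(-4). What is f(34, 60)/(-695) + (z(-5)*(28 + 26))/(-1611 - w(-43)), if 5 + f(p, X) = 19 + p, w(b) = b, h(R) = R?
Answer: 131253/544880 ≈ 0.24088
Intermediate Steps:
z(j) = -4 + j (z(j) = (j + 0) - 4 = j - 4 = -4 + j)
f(p, X) = 14 + p (f(p, X) = -5 + (19 + p) = 14 + p)
f(34, 60)/(-695) + (z(-5)*(28 + 26))/(-1611 - w(-43)) = (14 + 34)/(-695) + ((-4 - 5)*(28 + 26))/(-1611 - 1*(-43)) = 48*(-1/695) + (-9*54)/(-1611 + 43) = -48/695 - 486/(-1568) = -48/695 - 486*(-1/1568) = -48/695 + 243/784 = 131253/544880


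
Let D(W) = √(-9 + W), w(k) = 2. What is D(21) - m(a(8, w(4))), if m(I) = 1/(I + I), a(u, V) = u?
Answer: -1/16 + 2*√3 ≈ 3.4016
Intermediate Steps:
m(I) = 1/(2*I)
D(21) - m(a(8, w(4))) = √(-9 + 21) - 1/(2*8) = √12 - 1/(2*8) = 2*√3 - 1*1/16 = 2*√3 - 1/16 = -1/16 + 2*√3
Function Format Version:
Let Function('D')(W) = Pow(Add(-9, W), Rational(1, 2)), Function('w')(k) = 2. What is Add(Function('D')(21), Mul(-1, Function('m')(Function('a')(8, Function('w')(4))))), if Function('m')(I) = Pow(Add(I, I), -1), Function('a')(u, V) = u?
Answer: Add(Rational(-1, 16), Mul(2, Pow(3, Rational(1, 2)))) ≈ 3.4016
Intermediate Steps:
Function('m')(I) = Mul(Rational(1, 2), Pow(I, -1)) (Function('m')(I) = Pow(Mul(2, I), -1) = Mul(Rational(1, 2), Pow(I, -1)))
Add(Function('D')(21), Mul(-1, Function('m')(Function('a')(8, Function('w')(4))))) = Add(Pow(Add(-9, 21), Rational(1, 2)), Mul(-1, Mul(Rational(1, 2), Pow(8, -1)))) = Add(Pow(12, Rational(1, 2)), Mul(-1, Mul(Rational(1, 2), Rational(1, 8)))) = Add(Mul(2, Pow(3, Rational(1, 2))), Mul(-1, Rational(1, 16))) = Add(Mul(2, Pow(3, Rational(1, 2))), Rational(-1, 16)) = Add(Rational(-1, 16), Mul(2, Pow(3, Rational(1, 2))))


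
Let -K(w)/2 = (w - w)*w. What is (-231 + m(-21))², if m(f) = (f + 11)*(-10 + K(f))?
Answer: 17161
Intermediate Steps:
K(w) = 0 (K(w) = -2*(w - w)*w = -0*w = -2*0 = 0)
m(f) = -110 - 10*f (m(f) = (f + 11)*(-10 + 0) = (11 + f)*(-10) = -110 - 10*f)
(-231 + m(-21))² = (-231 + (-110 - 10*(-21)))² = (-231 + (-110 + 210))² = (-231 + 100)² = (-131)² = 17161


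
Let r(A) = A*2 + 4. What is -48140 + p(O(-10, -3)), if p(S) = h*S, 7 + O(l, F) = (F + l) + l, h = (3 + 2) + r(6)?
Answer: -48770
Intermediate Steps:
r(A) = 4 + 2*A (r(A) = 2*A + 4 = 4 + 2*A)
h = 21 (h = (3 + 2) + (4 + 2*6) = 5 + (4 + 12) = 5 + 16 = 21)
O(l, F) = -7 + F + 2*l (O(l, F) = -7 + ((F + l) + l) = -7 + (F + 2*l) = -7 + F + 2*l)
p(S) = 21*S
-48140 + p(O(-10, -3)) = -48140 + 21*(-7 - 3 + 2*(-10)) = -48140 + 21*(-7 - 3 - 20) = -48140 + 21*(-30) = -48140 - 630 = -48770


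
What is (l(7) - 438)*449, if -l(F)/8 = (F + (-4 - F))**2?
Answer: -254134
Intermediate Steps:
l(F) = -128 (l(F) = -8*(F + (-4 - F))**2 = -8*(-4)**2 = -8*16 = -128)
(l(7) - 438)*449 = (-128 - 438)*449 = -566*449 = -254134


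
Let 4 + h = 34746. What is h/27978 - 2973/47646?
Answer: 87341041/74057766 ≈ 1.1794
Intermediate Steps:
h = 34742 (h = -4 + 34746 = 34742)
h/27978 - 2973/47646 = 34742/27978 - 2973/47646 = 34742*(1/27978) - 2973*1/47646 = 17371/13989 - 991/15882 = 87341041/74057766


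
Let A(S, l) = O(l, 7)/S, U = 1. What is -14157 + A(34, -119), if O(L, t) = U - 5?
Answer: -240671/17 ≈ -14157.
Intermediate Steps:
O(L, t) = -4 (O(L, t) = 1 - 5 = -4)
A(S, l) = -4/S
-14157 + A(34, -119) = -14157 - 4/34 = -14157 - 4*1/34 = -14157 - 2/17 = -240671/17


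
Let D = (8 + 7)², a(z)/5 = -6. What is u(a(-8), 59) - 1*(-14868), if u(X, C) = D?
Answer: 15093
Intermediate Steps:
a(z) = -30 (a(z) = 5*(-6) = -30)
D = 225 (D = 15² = 225)
u(X, C) = 225
u(a(-8), 59) - 1*(-14868) = 225 - 1*(-14868) = 225 + 14868 = 15093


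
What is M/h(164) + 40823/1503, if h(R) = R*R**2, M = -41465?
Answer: 180005645017/6629648832 ≈ 27.152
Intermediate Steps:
h(R) = R**3
M/h(164) + 40823/1503 = -41465/(164**3) + 40823/1503 = -41465/4410944 + 40823*(1/1503) = -41465*1/4410944 + 40823/1503 = -41465/4410944 + 40823/1503 = 180005645017/6629648832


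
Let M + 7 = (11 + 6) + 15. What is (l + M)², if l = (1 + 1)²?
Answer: 841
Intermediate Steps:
l = 4 (l = 2² = 4)
M = 25 (M = -7 + ((11 + 6) + 15) = -7 + (17 + 15) = -7 + 32 = 25)
(l + M)² = (4 + 25)² = 29² = 841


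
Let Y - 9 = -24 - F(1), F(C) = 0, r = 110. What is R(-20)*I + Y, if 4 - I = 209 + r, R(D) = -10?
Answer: 3135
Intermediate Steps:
I = -315 (I = 4 - (209 + 110) = 4 - 1*319 = 4 - 319 = -315)
Y = -15 (Y = 9 + (-24 - 1*0) = 9 + (-24 + 0) = 9 - 24 = -15)
R(-20)*I + Y = -10*(-315) - 15 = 3150 - 15 = 3135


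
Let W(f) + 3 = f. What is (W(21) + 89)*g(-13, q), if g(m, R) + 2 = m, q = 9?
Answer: -1605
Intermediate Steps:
g(m, R) = -2 + m
W(f) = -3 + f
(W(21) + 89)*g(-13, q) = ((-3 + 21) + 89)*(-2 - 13) = (18 + 89)*(-15) = 107*(-15) = -1605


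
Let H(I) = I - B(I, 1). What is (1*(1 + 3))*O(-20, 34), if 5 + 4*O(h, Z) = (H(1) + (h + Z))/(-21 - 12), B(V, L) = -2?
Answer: -182/33 ≈ -5.5152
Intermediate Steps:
H(I) = 2 + I (H(I) = I - 1*(-2) = I + 2 = 2 + I)
O(h, Z) = -14/11 - Z/132 - h/132 (O(h, Z) = -5/4 + (((2 + 1) + (h + Z))/(-21 - 12))/4 = -5/4 + ((3 + (Z + h))/(-33))/4 = -5/4 + ((3 + Z + h)*(-1/33))/4 = -5/4 + (-1/11 - Z/33 - h/33)/4 = -5/4 + (-1/44 - Z/132 - h/132) = -14/11 - Z/132 - h/132)
(1*(1 + 3))*O(-20, 34) = (1*(1 + 3))*(-14/11 - 1/132*34 - 1/132*(-20)) = (1*4)*(-14/11 - 17/66 + 5/33) = 4*(-91/66) = -182/33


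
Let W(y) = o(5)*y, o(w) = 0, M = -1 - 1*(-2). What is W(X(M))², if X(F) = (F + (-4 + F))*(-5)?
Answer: 0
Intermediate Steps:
M = 1 (M = -1 + 2 = 1)
X(F) = 20 - 10*F (X(F) = (-4 + 2*F)*(-5) = 20 - 10*F)
W(y) = 0 (W(y) = 0*y = 0)
W(X(M))² = 0² = 0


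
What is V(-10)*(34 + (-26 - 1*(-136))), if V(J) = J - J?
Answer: 0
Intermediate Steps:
V(J) = 0
V(-10)*(34 + (-26 - 1*(-136))) = 0*(34 + (-26 - 1*(-136))) = 0*(34 + (-26 + 136)) = 0*(34 + 110) = 0*144 = 0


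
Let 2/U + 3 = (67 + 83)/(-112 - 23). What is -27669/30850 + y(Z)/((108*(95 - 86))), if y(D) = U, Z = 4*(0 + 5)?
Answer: -13828378/15409575 ≈ -0.89739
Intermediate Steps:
Z = 20 (Z = 4*5 = 20)
U = -18/37 (U = 2/(-3 + (67 + 83)/(-112 - 23)) = 2/(-3 + 150/(-135)) = 2/(-3 + 150*(-1/135)) = 2/(-3 - 10/9) = 2/(-37/9) = 2*(-9/37) = -18/37 ≈ -0.48649)
y(D) = -18/37
-27669/30850 + y(Z)/((108*(95 - 86))) = -27669/30850 - 18*1/(108*(95 - 86))/37 = -27669*1/30850 - 18/(37*(108*9)) = -27669/30850 - 18/37/972 = -27669/30850 - 18/37*1/972 = -27669/30850 - 1/1998 = -13828378/15409575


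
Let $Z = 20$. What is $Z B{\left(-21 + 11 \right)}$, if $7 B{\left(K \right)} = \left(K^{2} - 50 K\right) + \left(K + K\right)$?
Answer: $\frac{11600}{7} \approx 1657.1$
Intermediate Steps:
$B{\left(K \right)} = - \frac{48 K}{7} + \frac{K^{2}}{7}$ ($B{\left(K \right)} = \frac{\left(K^{2} - 50 K\right) + \left(K + K\right)}{7} = \frac{\left(K^{2} - 50 K\right) + 2 K}{7} = \frac{K^{2} - 48 K}{7} = - \frac{48 K}{7} + \frac{K^{2}}{7}$)
$Z B{\left(-21 + 11 \right)} = 20 \frac{\left(-21 + 11\right) \left(-48 + \left(-21 + 11\right)\right)}{7} = 20 \cdot \frac{1}{7} \left(-10\right) \left(-48 - 10\right) = 20 \cdot \frac{1}{7} \left(-10\right) \left(-58\right) = 20 \cdot \frac{580}{7} = \frac{11600}{7}$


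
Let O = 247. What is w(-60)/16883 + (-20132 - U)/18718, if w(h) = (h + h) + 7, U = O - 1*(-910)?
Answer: -361537321/316015994 ≈ -1.1440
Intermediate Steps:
U = 1157 (U = 247 - 1*(-910) = 247 + 910 = 1157)
w(h) = 7 + 2*h (w(h) = 2*h + 7 = 7 + 2*h)
w(-60)/16883 + (-20132 - U)/18718 = (7 + 2*(-60))/16883 + (-20132 - 1*1157)/18718 = (7 - 120)*(1/16883) + (-20132 - 1157)*(1/18718) = -113*1/16883 - 21289*1/18718 = -113/16883 - 21289/18718 = -361537321/316015994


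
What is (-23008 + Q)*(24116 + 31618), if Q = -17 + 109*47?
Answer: -997750068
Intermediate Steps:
Q = 5106 (Q = -17 + 5123 = 5106)
(-23008 + Q)*(24116 + 31618) = (-23008 + 5106)*(24116 + 31618) = -17902*55734 = -997750068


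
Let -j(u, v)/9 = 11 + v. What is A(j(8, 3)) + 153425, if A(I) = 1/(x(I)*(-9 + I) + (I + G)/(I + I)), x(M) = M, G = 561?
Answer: 219197530459/1428695 ≈ 1.5343e+5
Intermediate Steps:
j(u, v) = -99 - 9*v (j(u, v) = -9*(11 + v) = -99 - 9*v)
A(I) = 1/(I*(-9 + I) + (561 + I)/(2*I)) (A(I) = 1/(I*(-9 + I) + (I + 561)/(I + I)) = 1/(I*(-9 + I) + (561 + I)/((2*I))) = 1/(I*(-9 + I) + (561 + I)*(1/(2*I))) = 1/(I*(-9 + I) + (561 + I)/(2*I)))
A(j(8, 3)) + 153425 = 2*(-99 - 9*3)/(561 + (-99 - 9*3) - 18*(-99 - 9*3)² + 2*(-99 - 9*3)³) + 153425 = 2*(-99 - 27)/(561 + (-99 - 27) - 18*(-99 - 27)² + 2*(-99 - 27)³) + 153425 = 2*(-126)/(561 - 126 - 18*(-126)² + 2*(-126)³) + 153425 = 2*(-126)/(561 - 126 - 18*15876 + 2*(-2000376)) + 153425 = 2*(-126)/(561 - 126 - 285768 - 4000752) + 153425 = 2*(-126)/(-4286085) + 153425 = 2*(-126)*(-1/4286085) + 153425 = 84/1428695 + 153425 = 219197530459/1428695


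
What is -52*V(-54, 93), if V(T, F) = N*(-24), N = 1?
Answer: 1248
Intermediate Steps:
V(T, F) = -24 (V(T, F) = 1*(-24) = -24)
-52*V(-54, 93) = -52*(-24) = 1248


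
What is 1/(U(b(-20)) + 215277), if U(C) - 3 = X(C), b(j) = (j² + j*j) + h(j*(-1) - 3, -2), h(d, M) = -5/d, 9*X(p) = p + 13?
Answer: 153/32951656 ≈ 4.6432e-6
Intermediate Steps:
X(p) = 13/9 + p/9 (X(p) = (p + 13)/9 = (13 + p)/9 = 13/9 + p/9)
b(j) = -5/(-3 - j) + 2*j² (b(j) = (j² + j*j) - 5/(j*(-1) - 3) = (j² + j²) - 5/(-j - 3) = 2*j² - 5/(-3 - j) = -5/(-3 - j) + 2*j²)
U(C) = 40/9 + C/9 (U(C) = 3 + (13/9 + C/9) = 40/9 + C/9)
1/(U(b(-20)) + 215277) = 1/((40/9 + ((5 + 2*(-20)²*(3 - 20))/(3 - 20))/9) + 215277) = 1/((40/9 + ((5 + 2*400*(-17))/(-17))/9) + 215277) = 1/((40/9 + (-(5 - 13600)/17)/9) + 215277) = 1/((40/9 + (-1/17*(-13595))/9) + 215277) = 1/((40/9 + (⅑)*(13595/17)) + 215277) = 1/((40/9 + 13595/153) + 215277) = 1/(14275/153 + 215277) = 1/(32951656/153) = 153/32951656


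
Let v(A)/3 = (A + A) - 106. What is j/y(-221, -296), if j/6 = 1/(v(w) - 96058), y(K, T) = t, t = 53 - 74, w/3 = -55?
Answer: 1/340781 ≈ 2.9344e-6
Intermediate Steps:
w = -165 (w = 3*(-55) = -165)
t = -21
v(A) = -318 + 6*A (v(A) = 3*((A + A) - 106) = 3*(2*A - 106) = 3*(-106 + 2*A) = -318 + 6*A)
y(K, T) = -21
j = -3/48683 (j = 6/((-318 + 6*(-165)) - 96058) = 6/((-318 - 990) - 96058) = 6/(-1308 - 96058) = 6/(-97366) = 6*(-1/97366) = -3/48683 ≈ -6.1623e-5)
j/y(-221, -296) = -3/48683/(-21) = -3/48683*(-1/21) = 1/340781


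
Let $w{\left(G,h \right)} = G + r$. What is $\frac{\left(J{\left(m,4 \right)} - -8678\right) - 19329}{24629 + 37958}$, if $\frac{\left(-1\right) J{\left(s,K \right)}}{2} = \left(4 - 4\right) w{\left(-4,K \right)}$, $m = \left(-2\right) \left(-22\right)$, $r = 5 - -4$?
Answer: $- \frac{10651}{62587} \approx -0.17018$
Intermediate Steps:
$r = 9$ ($r = 5 + 4 = 9$)
$m = 44$
$w{\left(G,h \right)} = 9 + G$ ($w{\left(G,h \right)} = G + 9 = 9 + G$)
$J{\left(s,K \right)} = 0$ ($J{\left(s,K \right)} = - 2 \left(4 - 4\right) \left(9 - 4\right) = - 2 \cdot 0 \cdot 5 = \left(-2\right) 0 = 0$)
$\frac{\left(J{\left(m,4 \right)} - -8678\right) - 19329}{24629 + 37958} = \frac{\left(0 - -8678\right) - 19329}{24629 + 37958} = \frac{\left(0 + 8678\right) - 19329}{62587} = \left(8678 - 19329\right) \frac{1}{62587} = \left(-10651\right) \frac{1}{62587} = - \frac{10651}{62587}$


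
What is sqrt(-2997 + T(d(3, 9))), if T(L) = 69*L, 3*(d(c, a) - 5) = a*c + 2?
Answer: I*sqrt(1985) ≈ 44.553*I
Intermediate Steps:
d(c, a) = 17/3 + a*c/3 (d(c, a) = 5 + (a*c + 2)/3 = 5 + (2 + a*c)/3 = 5 + (2/3 + a*c/3) = 17/3 + a*c/3)
sqrt(-2997 + T(d(3, 9))) = sqrt(-2997 + 69*(17/3 + (1/3)*9*3)) = sqrt(-2997 + 69*(17/3 + 9)) = sqrt(-2997 + 69*(44/3)) = sqrt(-2997 + 1012) = sqrt(-1985) = I*sqrt(1985)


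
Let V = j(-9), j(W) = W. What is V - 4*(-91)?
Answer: 355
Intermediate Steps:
V = -9
V - 4*(-91) = -9 - 4*(-91) = -9 + 364 = 355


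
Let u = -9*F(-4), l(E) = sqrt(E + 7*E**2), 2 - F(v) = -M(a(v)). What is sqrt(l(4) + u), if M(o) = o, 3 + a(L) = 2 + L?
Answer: sqrt(27 + 2*sqrt(29)) ≈ 6.1458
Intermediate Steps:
a(L) = -1 + L (a(L) = -3 + (2 + L) = -1 + L)
F(v) = 1 + v (F(v) = 2 - (-1)*(-1 + v) = 2 - (1 - v) = 2 + (-1 + v) = 1 + v)
u = 27 (u = -9*(1 - 4) = -9*(-3) = 27)
sqrt(l(4) + u) = sqrt(sqrt(4*(1 + 7*4)) + 27) = sqrt(sqrt(4*(1 + 28)) + 27) = sqrt(sqrt(4*29) + 27) = sqrt(sqrt(116) + 27) = sqrt(2*sqrt(29) + 27) = sqrt(27 + 2*sqrt(29))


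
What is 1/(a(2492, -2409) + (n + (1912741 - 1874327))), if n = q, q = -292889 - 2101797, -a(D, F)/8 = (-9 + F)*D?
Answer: 1/45848976 ≈ 2.1811e-8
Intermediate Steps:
a(D, F) = -8*D*(-9 + F) (a(D, F) = -8*(-9 + F)*D = -8*D*(-9 + F))
q = -2394686
n = -2394686
1/(a(2492, -2409) + (n + (1912741 - 1874327))) = 1/(8*2492*(9 - 1*(-2409)) + (-2394686 + (1912741 - 1874327))) = 1/(8*2492*(9 + 2409) + (-2394686 + 38414)) = 1/(8*2492*2418 - 2356272) = 1/(48205248 - 2356272) = 1/45848976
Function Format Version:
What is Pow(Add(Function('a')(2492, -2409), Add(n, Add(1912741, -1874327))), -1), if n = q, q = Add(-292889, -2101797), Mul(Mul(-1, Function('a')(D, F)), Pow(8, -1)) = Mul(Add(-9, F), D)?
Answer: Rational(1, 45848976) ≈ 2.1811e-8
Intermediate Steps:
Function('a')(D, F) = Mul(-8, D, Add(-9, F)) (Function('a')(D, F) = Mul(-8, Mul(Add(-9, F), D)) = Mul(-8, Mul(D, Add(-9, F))) = Mul(-8, D, Add(-9, F)))
q = -2394686
n = -2394686
Pow(Add(Function('a')(2492, -2409), Add(n, Add(1912741, -1874327))), -1) = Pow(Add(Mul(8, 2492, Add(9, Mul(-1, -2409))), Add(-2394686, Add(1912741, -1874327))), -1) = Pow(Add(Mul(8, 2492, Add(9, 2409)), Add(-2394686, 38414)), -1) = Pow(Add(Mul(8, 2492, 2418), -2356272), -1) = Pow(Add(48205248, -2356272), -1) = Pow(45848976, -1) = Rational(1, 45848976)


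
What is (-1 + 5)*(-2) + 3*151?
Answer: 445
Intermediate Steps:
(-1 + 5)*(-2) + 3*151 = 4*(-2) + 453 = -8 + 453 = 445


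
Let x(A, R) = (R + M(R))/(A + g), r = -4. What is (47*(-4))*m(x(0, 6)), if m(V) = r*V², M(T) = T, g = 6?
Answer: 3008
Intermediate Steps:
x(A, R) = 2*R/(6 + A) (x(A, R) = (R + R)/(A + 6) = (2*R)/(6 + A) = 2*R/(6 + A))
m(V) = -4*V²
(47*(-4))*m(x(0, 6)) = (47*(-4))*(-4*144/(6 + 0)²) = -(-752)*(2*6/6)² = -(-752)*(2*6*(⅙))² = -(-752)*2² = -(-752)*4 = -188*(-16) = 3008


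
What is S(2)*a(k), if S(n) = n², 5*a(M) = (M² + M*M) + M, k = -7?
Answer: 364/5 ≈ 72.800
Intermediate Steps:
a(M) = M/5 + 2*M²/5 (a(M) = ((M² + M*M) + M)/5 = ((M² + M²) + M)/5 = (2*M² + M)/5 = (M + 2*M²)/5 = M/5 + 2*M²/5)
S(2)*a(k) = 2²*((⅕)*(-7)*(1 + 2*(-7))) = 4*((⅕)*(-7)*(1 - 14)) = 4*((⅕)*(-7)*(-13)) = 4*(91/5) = 364/5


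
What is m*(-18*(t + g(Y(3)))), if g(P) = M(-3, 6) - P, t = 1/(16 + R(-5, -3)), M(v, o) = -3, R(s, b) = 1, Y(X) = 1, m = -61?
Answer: -73566/17 ≈ -4327.4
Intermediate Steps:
t = 1/17 (t = 1/(16 + 1) = 1/17 ≈ 0.058824)
g(P) = -3 - P
m*(-18*(t + g(Y(3)))) = -(-1098)*(1/17 + (-3 - 1*1)) = -(-1098)*(1/17 + (-3 - 1)) = -(-1098)*(1/17 - 4) = -(-1098)*(-67)/17 = -61*1206/17 = -73566/17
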